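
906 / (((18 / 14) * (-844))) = -1057 / 1266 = -0.83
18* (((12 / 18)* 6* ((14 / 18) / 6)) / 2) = 14 / 3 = 4.67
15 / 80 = 3 / 16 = 0.19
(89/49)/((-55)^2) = 89/148225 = 0.00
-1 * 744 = -744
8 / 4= 2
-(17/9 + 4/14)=-2.17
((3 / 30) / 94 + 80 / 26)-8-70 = -915547 / 12220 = -74.92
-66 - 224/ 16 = -80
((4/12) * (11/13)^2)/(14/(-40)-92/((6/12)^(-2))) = -2420/236769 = -0.01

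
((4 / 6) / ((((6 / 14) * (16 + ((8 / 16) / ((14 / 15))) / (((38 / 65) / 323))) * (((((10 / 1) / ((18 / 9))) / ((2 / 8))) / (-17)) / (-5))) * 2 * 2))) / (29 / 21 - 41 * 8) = -0.00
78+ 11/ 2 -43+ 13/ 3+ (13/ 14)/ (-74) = 139303/ 3108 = 44.82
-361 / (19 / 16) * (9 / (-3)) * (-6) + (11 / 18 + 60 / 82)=-4037345 / 738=-5470.66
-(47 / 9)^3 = -142.42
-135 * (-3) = 405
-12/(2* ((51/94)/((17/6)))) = -94/3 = -31.33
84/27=3.11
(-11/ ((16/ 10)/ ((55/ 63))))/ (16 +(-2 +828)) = -3025/ 424368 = -0.01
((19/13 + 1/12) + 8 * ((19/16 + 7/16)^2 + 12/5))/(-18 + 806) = 65317/1229280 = 0.05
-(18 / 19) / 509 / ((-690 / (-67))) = -201 / 1112165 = -0.00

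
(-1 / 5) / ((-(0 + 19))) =0.01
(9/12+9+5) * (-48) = -708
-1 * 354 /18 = -59 /3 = -19.67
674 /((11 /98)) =66052 /11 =6004.73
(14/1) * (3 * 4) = 168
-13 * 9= -117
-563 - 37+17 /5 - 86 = -3413 /5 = -682.60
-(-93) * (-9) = -837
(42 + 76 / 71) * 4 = 12232 / 71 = 172.28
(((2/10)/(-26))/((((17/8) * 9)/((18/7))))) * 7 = -8/1105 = -0.01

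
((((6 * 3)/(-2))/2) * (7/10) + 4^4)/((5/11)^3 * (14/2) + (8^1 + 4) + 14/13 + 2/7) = 612508897/33962420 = 18.03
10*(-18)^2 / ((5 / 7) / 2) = 9072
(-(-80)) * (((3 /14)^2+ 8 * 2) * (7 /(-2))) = -4492.86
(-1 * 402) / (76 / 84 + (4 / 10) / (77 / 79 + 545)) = -910300860 / 2050429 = -443.96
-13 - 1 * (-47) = 34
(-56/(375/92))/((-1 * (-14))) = -368/375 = -0.98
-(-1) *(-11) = -11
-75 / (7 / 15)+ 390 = 1605 / 7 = 229.29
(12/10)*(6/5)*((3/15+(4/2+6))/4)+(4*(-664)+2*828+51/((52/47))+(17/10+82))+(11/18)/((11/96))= -16807411/19500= -861.92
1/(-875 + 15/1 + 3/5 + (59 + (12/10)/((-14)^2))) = -490/392193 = -0.00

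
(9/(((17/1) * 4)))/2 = 9/136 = 0.07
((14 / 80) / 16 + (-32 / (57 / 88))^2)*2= 5075130583 / 1039680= 4881.44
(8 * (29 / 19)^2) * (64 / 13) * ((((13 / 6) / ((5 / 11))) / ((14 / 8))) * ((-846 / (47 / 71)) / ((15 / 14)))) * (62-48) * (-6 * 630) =28474546028544 / 1805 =15775371760.97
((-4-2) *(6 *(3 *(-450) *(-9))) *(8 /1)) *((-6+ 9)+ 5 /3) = -16329600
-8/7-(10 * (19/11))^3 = -5154.41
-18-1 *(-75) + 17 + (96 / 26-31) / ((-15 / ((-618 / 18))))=1345 / 117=11.50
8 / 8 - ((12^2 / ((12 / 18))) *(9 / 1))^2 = -3779135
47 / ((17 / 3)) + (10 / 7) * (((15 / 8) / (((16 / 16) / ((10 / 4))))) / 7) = 61647 / 6664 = 9.25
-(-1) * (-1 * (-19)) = 19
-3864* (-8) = 30912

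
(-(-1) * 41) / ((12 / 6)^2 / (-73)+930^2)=2993 / 63137696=0.00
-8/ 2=-4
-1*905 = -905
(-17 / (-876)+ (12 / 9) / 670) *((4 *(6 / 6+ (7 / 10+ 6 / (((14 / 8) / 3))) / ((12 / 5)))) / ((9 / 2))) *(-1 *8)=-560326 / 660285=-0.85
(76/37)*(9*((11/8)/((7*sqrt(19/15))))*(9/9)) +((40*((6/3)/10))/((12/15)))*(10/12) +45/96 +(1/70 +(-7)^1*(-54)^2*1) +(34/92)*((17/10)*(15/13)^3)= -3463973531107/169784160 +99*sqrt(285)/518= -20398.99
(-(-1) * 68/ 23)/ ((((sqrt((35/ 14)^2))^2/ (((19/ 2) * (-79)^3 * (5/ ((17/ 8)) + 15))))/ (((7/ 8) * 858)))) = -3319496494314/ 115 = -28865186907.08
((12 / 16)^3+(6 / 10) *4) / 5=903 / 1600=0.56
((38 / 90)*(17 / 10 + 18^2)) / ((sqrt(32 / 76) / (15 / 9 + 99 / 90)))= 586.34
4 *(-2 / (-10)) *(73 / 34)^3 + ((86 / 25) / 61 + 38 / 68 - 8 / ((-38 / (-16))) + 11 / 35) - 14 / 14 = 4463426594 / 996479225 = 4.48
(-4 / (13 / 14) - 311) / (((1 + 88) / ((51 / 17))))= -12297 / 1157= -10.63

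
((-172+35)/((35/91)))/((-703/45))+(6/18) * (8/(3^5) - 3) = 11178278/512487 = 21.81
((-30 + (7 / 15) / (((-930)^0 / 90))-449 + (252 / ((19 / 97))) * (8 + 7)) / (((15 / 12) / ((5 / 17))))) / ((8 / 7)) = 2508499 / 646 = 3883.13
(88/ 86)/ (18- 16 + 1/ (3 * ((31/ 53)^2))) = 0.34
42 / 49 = 6 / 7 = 0.86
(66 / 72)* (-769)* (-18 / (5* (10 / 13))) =3299.01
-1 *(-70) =70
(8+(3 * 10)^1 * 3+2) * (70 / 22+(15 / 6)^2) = 10375 / 11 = 943.18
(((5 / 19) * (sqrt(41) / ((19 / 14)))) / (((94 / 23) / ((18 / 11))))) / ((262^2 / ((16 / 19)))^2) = 231840 * sqrt(41) / 19842214013799397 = 0.00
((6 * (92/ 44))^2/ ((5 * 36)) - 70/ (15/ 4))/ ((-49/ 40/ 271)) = 70011224/ 17787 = 3936.09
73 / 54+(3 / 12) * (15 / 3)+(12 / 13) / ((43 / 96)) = 281495 / 60372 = 4.66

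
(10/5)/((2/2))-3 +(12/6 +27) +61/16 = 509/16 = 31.81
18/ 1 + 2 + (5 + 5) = 30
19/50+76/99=1.15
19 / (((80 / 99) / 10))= 1881 / 8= 235.12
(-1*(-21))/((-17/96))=-2016/17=-118.59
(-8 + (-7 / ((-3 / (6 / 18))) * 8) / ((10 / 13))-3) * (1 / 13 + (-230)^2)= -90088831 / 585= -153998.00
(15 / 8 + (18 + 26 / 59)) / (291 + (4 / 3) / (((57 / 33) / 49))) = 546573 / 8846696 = 0.06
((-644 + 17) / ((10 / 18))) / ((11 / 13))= -6669 / 5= -1333.80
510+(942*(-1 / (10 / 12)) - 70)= -3452 / 5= -690.40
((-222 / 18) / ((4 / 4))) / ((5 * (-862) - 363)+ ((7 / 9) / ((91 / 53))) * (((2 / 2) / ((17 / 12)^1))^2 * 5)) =0.00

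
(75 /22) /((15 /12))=30 /11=2.73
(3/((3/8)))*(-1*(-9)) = 72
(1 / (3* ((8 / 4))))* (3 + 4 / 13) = 43 / 78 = 0.55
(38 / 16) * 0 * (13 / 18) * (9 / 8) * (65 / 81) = 0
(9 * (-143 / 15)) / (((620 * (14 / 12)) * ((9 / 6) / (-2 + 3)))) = -429 / 5425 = -0.08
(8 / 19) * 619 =4952 / 19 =260.63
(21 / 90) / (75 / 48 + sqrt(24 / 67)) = 18760 / 107193- 1792*sqrt(402) / 535965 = 0.11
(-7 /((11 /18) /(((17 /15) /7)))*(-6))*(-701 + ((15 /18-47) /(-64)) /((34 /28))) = -7793.61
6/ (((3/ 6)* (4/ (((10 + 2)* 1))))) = 36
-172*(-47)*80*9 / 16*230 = 83669400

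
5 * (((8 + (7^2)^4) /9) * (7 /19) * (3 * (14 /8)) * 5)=123892825 /4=30973206.25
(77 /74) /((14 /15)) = 165 /148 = 1.11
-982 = -982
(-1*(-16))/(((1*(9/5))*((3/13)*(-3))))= -1040/81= -12.84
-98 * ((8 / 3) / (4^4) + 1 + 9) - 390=-65809 / 48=-1371.02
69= 69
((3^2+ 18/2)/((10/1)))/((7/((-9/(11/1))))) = -81/385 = -0.21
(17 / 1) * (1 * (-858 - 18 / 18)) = -14603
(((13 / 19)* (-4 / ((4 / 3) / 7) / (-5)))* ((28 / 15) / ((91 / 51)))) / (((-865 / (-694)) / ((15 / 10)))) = 3.62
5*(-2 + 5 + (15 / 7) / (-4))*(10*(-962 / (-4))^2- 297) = 56984685 / 8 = 7123085.62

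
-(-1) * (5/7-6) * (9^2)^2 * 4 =-971028/7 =-138718.29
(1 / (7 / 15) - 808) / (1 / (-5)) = 28205 / 7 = 4029.29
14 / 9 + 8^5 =294926 / 9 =32769.56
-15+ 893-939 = -61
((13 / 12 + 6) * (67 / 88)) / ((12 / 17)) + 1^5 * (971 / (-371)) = 23613853 / 4701312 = 5.02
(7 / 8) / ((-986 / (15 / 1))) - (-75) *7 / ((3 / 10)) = 13803895 / 7888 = 1749.99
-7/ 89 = -0.08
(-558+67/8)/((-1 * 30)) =18.32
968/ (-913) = -1.06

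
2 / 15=0.13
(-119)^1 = -119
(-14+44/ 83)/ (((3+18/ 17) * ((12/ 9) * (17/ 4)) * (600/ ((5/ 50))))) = -559/ 5727000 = -0.00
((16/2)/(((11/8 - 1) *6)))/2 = 16/9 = 1.78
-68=-68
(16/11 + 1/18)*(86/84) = 12857/8316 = 1.55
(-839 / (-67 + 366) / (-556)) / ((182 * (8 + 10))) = 0.00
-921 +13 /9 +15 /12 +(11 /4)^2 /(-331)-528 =-68937797 /47664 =-1446.33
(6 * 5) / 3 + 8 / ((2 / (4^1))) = 26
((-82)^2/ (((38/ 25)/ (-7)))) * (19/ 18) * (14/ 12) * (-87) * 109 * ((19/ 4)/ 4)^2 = 2349824891225/ 4608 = 509944637.85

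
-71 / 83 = -0.86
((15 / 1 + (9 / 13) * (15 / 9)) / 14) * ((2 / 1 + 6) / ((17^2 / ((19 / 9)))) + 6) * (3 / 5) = 15758 / 3757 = 4.19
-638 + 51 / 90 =-637.43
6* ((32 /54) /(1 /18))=64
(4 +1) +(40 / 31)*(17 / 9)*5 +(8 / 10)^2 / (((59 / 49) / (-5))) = 1195789 / 82305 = 14.53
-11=-11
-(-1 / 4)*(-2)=-1 / 2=-0.50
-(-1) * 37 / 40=37 / 40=0.92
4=4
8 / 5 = 1.60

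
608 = 608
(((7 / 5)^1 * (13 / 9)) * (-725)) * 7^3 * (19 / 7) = -12284545 / 9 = -1364949.44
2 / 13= 0.15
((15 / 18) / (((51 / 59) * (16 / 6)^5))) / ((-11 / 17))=-7965 / 720896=-0.01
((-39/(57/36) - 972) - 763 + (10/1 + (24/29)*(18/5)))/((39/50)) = -16040090/7163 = -2239.30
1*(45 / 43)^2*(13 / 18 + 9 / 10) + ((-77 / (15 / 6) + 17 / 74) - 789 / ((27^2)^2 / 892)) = -3650040107063 / 121191577110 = -30.12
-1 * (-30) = 30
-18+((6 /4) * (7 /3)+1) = -27 /2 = -13.50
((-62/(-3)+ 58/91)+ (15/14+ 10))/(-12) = -17677/6552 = -2.70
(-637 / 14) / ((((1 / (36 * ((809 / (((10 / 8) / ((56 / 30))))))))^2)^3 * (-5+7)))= -153967157117423796143013200000.00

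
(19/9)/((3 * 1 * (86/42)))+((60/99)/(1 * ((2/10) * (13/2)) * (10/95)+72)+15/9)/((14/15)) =873370171/408425094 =2.14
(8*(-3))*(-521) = 12504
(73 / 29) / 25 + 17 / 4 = 4.35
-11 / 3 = -3.67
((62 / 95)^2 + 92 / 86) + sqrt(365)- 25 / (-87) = 60200329 / 33762525 + sqrt(365) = 20.89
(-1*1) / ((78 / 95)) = -95 / 78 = -1.22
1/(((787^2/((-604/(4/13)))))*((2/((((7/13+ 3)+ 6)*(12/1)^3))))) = -16177536/619369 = -26.12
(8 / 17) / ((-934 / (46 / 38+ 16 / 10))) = -1068 / 754205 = -0.00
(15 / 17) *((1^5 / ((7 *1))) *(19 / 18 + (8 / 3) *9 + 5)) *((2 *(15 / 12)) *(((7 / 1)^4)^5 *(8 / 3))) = 308340114764343518150 / 153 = 2015294867740807308.17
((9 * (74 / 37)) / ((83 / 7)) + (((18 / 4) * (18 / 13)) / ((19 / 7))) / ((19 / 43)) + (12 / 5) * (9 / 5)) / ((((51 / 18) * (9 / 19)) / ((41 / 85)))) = 2936736438 / 740598625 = 3.97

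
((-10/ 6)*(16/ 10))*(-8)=64/ 3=21.33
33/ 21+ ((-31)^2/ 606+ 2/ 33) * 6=89046/ 7777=11.45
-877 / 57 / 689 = -877 / 39273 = -0.02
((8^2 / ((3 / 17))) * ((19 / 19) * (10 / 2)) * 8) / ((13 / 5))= 217600 / 39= 5579.49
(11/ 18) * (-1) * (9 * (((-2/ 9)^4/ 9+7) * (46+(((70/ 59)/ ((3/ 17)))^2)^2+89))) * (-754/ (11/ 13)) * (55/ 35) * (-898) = -42781581934028383445355070/ 405698734173663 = -105451603198.04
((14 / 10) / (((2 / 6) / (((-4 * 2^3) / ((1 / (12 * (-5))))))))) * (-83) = -669312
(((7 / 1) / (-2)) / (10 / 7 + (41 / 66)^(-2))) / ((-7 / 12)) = 35301 / 23651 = 1.49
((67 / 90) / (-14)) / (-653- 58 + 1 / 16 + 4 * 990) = -268 / 16375275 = -0.00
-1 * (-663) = 663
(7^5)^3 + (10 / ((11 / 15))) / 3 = 4747561509947.55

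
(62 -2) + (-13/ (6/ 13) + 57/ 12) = 439/ 12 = 36.58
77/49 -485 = -3384/7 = -483.43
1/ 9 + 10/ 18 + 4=14/ 3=4.67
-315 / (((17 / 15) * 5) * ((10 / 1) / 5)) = -27.79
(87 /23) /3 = 29 /23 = 1.26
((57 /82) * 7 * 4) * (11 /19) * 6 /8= 693 /82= 8.45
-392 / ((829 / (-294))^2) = -33882912 / 687241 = -49.30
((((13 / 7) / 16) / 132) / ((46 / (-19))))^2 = 61009 / 462487044096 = 0.00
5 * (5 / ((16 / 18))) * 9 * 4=2025 / 2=1012.50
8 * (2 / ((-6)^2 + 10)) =0.35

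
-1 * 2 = -2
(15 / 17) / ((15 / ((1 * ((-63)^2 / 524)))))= 3969 / 8908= 0.45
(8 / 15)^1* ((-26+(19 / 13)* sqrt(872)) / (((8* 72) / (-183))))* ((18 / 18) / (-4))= -793 / 720+1159* sqrt(218) / 9360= 0.73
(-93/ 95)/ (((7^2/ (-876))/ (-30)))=-488808/ 931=-525.04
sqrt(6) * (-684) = -684 * sqrt(6) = -1675.45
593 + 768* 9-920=6585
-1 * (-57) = 57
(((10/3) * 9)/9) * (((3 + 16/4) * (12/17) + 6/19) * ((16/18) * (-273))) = -4120480/969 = -4252.30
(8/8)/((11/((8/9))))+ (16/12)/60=17/165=0.10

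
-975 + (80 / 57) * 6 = -966.58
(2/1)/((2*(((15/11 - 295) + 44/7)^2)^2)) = 35153041/239668872189135376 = 0.00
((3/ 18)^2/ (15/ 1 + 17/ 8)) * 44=88/ 1233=0.07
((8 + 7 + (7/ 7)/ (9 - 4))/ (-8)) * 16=-152/ 5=-30.40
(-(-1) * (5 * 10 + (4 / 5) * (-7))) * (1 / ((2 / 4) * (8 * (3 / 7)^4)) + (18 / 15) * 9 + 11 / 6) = 1201427 / 1350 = 889.95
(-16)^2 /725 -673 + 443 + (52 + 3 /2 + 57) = -172763 /1450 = -119.15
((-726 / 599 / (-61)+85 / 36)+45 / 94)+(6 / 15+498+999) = 463760189591 / 309119940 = 1500.26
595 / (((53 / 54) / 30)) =963900 / 53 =18186.79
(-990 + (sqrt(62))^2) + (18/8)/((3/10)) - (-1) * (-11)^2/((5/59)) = 5073/10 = 507.30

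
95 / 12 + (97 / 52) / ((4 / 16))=2399 / 156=15.38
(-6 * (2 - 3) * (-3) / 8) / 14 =-9 / 56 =-0.16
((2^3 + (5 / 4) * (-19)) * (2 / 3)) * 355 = -7455 / 2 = -3727.50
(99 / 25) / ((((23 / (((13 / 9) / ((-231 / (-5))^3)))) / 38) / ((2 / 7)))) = 4940 / 180413541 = 0.00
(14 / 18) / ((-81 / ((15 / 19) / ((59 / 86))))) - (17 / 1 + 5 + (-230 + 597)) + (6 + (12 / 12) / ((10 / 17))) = -1038702739 / 2724030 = -381.31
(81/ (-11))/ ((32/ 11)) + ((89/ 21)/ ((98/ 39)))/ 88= -303299/ 120736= -2.51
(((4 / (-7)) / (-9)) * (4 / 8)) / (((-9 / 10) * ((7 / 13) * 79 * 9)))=-260 / 2821959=-0.00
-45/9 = -5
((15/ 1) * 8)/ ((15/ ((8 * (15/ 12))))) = 80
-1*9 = -9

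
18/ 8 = 9/ 4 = 2.25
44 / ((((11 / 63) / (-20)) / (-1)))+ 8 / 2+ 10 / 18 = 5044.56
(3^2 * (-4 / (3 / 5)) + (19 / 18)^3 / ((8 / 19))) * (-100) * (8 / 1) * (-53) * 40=-70729533500 / 729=-97022679.70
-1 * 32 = -32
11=11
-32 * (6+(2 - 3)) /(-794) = 80 /397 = 0.20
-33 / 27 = -11 / 9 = -1.22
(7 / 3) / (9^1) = 7 / 27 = 0.26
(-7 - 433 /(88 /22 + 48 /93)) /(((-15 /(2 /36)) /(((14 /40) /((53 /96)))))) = 4801 /19875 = 0.24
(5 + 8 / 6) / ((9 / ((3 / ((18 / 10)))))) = 95 / 81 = 1.17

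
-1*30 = -30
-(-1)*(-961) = -961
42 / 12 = 7 / 2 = 3.50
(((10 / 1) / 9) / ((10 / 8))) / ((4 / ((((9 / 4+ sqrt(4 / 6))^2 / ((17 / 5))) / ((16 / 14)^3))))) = 1715* sqrt(6) / 26112+ 471625 / 1880064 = 0.41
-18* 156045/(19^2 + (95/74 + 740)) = -207851940/81569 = -2548.17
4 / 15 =0.27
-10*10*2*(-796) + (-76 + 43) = 159167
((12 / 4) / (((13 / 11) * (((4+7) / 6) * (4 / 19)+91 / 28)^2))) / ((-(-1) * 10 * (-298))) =-428868 / 6655929085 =-0.00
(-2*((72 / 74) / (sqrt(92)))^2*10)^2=41990400 / 991431169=0.04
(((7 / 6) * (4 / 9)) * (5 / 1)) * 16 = 1120 / 27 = 41.48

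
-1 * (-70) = 70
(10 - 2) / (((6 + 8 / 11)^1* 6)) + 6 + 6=1354 / 111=12.20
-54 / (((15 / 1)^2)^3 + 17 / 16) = -864 / 182250017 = -0.00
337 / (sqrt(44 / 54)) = 1011 * sqrt(66) / 22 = 373.34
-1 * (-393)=393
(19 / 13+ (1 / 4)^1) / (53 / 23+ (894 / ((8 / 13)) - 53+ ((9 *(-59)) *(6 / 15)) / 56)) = 71645 / 58531226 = 0.00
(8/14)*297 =1188/7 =169.71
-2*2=-4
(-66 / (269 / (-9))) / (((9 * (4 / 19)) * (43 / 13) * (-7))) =-8151 / 161938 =-0.05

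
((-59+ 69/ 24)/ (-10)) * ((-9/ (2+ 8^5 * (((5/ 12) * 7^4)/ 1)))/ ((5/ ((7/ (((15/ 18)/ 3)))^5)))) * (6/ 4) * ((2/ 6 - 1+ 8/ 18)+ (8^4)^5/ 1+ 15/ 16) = -665815390309035164174544125992161/ 122931207500000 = -5416162452557339145.75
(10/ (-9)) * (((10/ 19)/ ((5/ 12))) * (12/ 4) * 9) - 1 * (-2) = -682/ 19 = -35.89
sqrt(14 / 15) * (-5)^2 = 5 * sqrt(210) / 3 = 24.15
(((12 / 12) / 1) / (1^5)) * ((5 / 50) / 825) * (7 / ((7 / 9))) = 3 / 2750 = 0.00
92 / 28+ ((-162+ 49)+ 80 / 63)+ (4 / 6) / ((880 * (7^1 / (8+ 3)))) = -273277 / 2520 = -108.44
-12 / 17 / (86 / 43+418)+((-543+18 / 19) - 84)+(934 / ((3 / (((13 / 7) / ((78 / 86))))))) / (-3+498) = -624.77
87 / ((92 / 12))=261 / 23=11.35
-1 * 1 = -1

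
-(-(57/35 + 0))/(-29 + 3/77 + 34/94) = -0.06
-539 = -539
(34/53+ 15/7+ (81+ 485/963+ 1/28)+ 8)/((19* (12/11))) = 4.45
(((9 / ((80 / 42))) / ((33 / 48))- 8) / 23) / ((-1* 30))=31 / 18975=0.00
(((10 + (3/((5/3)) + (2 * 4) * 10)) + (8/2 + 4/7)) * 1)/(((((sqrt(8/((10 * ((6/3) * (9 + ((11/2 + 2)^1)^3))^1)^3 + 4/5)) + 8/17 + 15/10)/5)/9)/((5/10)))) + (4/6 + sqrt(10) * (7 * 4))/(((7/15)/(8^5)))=-46790256 * sqrt(127989361322035)/268120646720623907 + 12846139828783905982867/268120646720623907 + 1966080 * sqrt(10)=6265202.65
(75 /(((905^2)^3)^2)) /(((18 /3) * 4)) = 1 /96590169633055924618592231328125000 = 0.00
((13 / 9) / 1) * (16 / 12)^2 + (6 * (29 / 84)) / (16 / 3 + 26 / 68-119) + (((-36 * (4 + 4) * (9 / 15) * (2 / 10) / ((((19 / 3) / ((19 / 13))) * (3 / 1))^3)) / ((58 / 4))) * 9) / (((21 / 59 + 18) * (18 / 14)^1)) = 1920713425463909 / 753456649061025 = 2.55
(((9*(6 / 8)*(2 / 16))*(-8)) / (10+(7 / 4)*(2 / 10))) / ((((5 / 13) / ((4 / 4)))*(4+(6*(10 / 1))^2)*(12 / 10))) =-65 / 165784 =-0.00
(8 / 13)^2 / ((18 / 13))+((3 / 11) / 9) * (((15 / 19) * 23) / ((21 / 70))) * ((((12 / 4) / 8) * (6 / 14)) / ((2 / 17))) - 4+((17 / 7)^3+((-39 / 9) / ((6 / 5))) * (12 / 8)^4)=-1389909991 / 268396128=-5.18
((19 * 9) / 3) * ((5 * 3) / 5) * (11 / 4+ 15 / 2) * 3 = 21033 / 4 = 5258.25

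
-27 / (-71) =27 / 71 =0.38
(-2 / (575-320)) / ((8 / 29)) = -29 / 1020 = -0.03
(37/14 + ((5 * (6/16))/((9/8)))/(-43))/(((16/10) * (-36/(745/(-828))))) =17518675/430665984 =0.04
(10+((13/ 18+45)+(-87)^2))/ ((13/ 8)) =548980/ 117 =4692.14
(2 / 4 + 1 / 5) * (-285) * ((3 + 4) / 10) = -2793 / 20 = -139.65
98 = 98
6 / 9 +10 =32 / 3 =10.67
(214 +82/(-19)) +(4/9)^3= 2905552/13851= 209.77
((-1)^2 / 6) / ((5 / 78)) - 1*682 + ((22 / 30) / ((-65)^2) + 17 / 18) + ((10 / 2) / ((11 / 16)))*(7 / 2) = -2731339249 / 4182750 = -653.00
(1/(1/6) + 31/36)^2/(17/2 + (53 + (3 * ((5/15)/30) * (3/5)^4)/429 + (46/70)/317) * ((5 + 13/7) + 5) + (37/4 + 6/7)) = 423482343659375/5820914683702764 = 0.07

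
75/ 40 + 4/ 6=61/ 24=2.54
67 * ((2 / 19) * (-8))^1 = -1072 / 19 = -56.42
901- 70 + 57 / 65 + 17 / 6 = 325537 / 390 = 834.71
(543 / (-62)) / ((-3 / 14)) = 1267 / 31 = 40.87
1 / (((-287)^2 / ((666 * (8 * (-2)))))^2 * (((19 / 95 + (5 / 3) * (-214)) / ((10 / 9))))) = -1892505600 / 36277535104867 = -0.00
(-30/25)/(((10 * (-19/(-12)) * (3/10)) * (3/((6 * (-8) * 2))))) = 768/95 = 8.08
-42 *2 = -84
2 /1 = 2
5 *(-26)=-130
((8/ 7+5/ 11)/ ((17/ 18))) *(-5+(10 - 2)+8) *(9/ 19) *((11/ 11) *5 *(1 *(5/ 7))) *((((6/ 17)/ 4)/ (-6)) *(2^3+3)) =-2739825/ 538118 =-5.09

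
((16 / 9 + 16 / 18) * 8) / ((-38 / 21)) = -224 / 19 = -11.79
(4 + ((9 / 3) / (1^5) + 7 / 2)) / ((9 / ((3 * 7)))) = 49 / 2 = 24.50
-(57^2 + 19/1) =-3268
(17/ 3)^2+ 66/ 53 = 15911/ 477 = 33.36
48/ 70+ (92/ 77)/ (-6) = 562/ 1155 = 0.49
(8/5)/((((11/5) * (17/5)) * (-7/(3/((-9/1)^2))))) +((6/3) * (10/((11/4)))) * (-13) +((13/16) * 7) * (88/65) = -30694189/353430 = -86.85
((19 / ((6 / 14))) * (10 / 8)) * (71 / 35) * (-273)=-122759 / 4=-30689.75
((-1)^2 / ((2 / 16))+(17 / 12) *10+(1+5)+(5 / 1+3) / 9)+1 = 541 / 18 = 30.06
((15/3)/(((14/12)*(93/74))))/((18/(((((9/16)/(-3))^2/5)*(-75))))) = -2775/27776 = -0.10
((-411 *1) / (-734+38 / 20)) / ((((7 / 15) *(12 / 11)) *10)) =0.11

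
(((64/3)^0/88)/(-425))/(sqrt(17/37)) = -sqrt(629)/635800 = -0.00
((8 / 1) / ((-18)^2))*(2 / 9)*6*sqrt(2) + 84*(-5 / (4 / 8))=-840 + 8*sqrt(2) / 243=-839.95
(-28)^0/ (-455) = -1/ 455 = -0.00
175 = 175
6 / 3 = 2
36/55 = 0.65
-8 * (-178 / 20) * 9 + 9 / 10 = 6417 / 10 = 641.70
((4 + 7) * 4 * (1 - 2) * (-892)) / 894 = 19624 / 447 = 43.90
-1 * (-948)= 948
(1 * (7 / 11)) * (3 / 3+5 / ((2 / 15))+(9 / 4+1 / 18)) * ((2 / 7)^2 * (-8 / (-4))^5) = 47008 / 693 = 67.83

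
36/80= 9/20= 0.45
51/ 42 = 17/ 14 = 1.21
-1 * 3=-3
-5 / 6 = -0.83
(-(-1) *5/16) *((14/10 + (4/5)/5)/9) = 13/240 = 0.05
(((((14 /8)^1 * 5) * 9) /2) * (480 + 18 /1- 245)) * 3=239085 /8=29885.62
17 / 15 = 1.13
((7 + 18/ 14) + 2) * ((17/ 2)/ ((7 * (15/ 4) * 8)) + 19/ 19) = 2622/ 245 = 10.70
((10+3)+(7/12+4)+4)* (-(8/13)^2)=-4144/507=-8.17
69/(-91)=-69/91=-0.76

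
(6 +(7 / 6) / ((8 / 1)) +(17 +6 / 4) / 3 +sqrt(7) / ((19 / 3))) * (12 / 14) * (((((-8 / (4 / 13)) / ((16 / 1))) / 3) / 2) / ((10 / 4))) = -2561 / 2240 - 39 * sqrt(7) / 2660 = -1.18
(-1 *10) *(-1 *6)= 60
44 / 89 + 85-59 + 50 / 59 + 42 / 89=146050 / 5251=27.81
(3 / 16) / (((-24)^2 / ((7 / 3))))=7 / 9216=0.00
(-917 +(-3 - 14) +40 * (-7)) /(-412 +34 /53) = 32171 /10901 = 2.95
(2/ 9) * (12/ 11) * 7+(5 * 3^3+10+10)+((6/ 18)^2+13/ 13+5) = 162.81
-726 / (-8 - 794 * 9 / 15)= 1815 / 1211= 1.50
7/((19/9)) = 63/19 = 3.32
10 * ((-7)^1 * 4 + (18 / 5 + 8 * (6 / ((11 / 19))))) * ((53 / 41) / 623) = 341108 / 280973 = 1.21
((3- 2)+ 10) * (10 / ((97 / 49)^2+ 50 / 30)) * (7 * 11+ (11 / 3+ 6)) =1706.82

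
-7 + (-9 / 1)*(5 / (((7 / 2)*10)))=-58 / 7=-8.29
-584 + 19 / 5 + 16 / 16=-579.20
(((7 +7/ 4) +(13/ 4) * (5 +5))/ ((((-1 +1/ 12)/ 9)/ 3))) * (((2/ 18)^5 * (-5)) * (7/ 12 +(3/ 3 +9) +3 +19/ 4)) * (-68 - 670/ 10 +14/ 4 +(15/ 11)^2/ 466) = -463408375/ 1868427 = -248.02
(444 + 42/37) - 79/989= 16285907/36593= 445.06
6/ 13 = 0.46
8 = 8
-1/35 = -0.03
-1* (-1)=1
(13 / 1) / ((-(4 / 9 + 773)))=-117 / 6961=-0.02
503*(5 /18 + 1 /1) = 11569 /18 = 642.72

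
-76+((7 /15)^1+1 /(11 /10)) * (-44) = -136.53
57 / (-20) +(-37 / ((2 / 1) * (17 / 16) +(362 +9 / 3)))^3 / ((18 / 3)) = -4332453876323 / 1520068257180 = -2.85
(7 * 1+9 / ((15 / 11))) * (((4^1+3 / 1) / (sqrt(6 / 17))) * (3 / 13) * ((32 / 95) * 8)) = 60928 * sqrt(102) / 6175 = 99.65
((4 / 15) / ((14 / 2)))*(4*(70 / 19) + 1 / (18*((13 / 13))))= 10118 / 17955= 0.56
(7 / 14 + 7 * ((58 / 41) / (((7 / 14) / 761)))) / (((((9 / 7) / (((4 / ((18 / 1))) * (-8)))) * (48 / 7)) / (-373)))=22588635685 / 19926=1133626.20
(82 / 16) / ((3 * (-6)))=-0.28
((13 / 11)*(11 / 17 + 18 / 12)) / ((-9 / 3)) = -0.85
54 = 54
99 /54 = 11 /6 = 1.83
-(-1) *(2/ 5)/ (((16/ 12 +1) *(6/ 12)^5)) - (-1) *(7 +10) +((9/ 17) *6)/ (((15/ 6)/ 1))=2827/ 119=23.76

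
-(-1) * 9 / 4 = 9 / 4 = 2.25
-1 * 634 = -634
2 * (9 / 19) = 0.95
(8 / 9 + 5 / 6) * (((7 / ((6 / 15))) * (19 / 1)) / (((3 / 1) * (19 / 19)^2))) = 20615 / 108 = 190.88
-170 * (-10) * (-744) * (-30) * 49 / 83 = 1859256000 / 83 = 22400674.70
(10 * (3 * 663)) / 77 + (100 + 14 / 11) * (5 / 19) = 37900 / 133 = 284.96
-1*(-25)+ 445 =470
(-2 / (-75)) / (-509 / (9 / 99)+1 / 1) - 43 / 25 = -361072 / 209925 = -1.72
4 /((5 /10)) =8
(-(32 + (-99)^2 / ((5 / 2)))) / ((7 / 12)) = -237144 / 35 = -6775.54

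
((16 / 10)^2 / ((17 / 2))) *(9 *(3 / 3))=1152 / 425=2.71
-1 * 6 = -6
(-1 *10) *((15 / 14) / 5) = -15 / 7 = -2.14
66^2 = 4356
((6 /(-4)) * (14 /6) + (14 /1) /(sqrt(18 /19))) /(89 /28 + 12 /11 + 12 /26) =-14014 /18943 + 28028 * sqrt(38) /56829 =2.30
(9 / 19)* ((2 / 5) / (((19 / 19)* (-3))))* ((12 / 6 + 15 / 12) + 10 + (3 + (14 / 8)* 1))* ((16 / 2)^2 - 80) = 1728 / 95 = 18.19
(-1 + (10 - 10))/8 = -1/8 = -0.12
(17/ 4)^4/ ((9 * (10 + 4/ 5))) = 417605/ 124416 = 3.36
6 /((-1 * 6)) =-1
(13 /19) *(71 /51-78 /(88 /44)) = -24934 /969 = -25.73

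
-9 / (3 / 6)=-18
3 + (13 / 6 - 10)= -29 / 6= -4.83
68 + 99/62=4315/62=69.60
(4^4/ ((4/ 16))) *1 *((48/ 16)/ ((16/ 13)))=2496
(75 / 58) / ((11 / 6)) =225 / 319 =0.71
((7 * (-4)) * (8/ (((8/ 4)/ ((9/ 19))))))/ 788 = -252/ 3743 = -0.07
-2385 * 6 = -14310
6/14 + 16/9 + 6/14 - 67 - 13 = -4874/63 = -77.37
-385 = -385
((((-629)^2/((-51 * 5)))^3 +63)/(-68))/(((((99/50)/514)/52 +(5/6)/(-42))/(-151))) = 178060896440835824416/424387065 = 419571921780.50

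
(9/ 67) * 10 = 90/ 67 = 1.34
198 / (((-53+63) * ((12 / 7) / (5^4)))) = 28875 / 4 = 7218.75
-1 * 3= -3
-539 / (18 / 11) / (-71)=5929 / 1278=4.64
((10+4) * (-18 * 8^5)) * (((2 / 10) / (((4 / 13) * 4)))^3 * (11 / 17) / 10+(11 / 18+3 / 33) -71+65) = 5112809796304 / 116875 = 43745966.17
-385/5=-77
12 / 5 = 2.40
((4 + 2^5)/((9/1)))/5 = 4/5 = 0.80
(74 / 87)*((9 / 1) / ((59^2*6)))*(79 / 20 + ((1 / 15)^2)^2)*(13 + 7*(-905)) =-3225912007 / 352451250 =-9.15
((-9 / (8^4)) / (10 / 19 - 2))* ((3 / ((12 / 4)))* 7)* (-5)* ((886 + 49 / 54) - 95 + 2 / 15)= -4063169 / 98304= -41.33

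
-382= -382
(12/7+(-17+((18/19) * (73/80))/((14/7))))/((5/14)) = -158041/3800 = -41.59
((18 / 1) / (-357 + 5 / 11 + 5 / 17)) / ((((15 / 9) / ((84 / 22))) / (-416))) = 2291328 / 47585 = 48.15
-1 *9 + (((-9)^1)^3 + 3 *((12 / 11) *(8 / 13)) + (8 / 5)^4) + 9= -64388647 / 89375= -720.43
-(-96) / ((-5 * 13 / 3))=-288 / 65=-4.43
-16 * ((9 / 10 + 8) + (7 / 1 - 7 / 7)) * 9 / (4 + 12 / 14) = -441.74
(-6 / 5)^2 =36 / 25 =1.44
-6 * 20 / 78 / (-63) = 20 / 819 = 0.02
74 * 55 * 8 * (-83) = -2702480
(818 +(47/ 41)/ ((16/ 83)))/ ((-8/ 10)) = -2702545/ 2624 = -1029.93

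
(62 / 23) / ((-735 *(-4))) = 31 / 33810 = 0.00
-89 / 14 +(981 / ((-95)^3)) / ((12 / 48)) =-6.36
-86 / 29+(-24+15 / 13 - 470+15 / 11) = -494.45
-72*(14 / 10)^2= -141.12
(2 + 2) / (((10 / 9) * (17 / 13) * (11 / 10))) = 468 / 187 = 2.50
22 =22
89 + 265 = 354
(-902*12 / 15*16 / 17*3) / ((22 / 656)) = -60753.32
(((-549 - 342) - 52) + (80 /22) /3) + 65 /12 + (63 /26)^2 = -5189398 /5577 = -930.50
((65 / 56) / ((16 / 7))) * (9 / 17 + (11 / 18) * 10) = 3.37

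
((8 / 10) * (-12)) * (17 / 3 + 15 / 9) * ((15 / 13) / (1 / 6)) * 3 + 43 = -18449 / 13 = -1419.15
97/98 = 0.99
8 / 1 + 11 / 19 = 8.58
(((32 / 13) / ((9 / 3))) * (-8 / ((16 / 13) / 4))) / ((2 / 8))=-256 / 3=-85.33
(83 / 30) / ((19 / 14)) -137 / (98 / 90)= -1728556 / 13965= -123.78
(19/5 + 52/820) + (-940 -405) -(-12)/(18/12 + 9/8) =-1917971/1435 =-1336.57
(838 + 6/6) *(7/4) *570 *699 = 1169989695/2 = 584994847.50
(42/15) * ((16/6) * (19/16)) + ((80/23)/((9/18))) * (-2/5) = 2099/345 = 6.08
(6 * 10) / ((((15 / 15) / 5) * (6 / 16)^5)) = 3276800 / 81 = 40454.32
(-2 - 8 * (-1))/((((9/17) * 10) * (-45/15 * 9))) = -17/405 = -0.04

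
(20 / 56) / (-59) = -5 / 826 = -0.01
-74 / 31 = -2.39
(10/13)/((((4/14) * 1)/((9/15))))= 21/13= 1.62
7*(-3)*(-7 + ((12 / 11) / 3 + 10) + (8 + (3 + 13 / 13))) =-3549 / 11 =-322.64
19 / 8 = 2.38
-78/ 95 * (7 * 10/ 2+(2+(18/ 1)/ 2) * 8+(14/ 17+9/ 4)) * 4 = -668694/ 1615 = -414.05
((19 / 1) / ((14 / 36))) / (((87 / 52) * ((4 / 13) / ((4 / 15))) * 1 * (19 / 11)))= 14872 / 1015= 14.65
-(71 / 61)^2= -5041 / 3721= -1.35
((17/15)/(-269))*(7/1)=-119/4035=-0.03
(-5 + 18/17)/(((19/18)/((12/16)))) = -2.80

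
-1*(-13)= 13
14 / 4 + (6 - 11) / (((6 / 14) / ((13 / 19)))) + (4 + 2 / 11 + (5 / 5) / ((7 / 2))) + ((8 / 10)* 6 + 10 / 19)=233117 / 43890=5.31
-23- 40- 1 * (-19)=-44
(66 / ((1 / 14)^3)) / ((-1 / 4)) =-724416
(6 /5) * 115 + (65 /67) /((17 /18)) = 139.03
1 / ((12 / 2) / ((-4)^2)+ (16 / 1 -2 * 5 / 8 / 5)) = 8 / 129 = 0.06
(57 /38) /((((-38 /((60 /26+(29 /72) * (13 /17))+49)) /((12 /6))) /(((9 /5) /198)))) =-821309 /22170720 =-0.04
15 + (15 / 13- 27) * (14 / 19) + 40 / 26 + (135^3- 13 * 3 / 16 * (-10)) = 2460396.87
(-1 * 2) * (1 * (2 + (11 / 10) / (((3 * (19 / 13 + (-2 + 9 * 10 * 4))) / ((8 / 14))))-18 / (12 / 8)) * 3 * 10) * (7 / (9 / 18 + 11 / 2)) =9812728 / 14019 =699.96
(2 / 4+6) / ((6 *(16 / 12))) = 13 / 16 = 0.81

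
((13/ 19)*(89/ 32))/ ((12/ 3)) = 1157/ 2432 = 0.48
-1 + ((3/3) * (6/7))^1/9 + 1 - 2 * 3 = -124/21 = -5.90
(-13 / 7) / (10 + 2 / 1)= -13 / 84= -0.15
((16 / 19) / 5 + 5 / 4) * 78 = 21021 / 190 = 110.64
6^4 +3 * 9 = 1323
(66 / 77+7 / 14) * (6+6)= 114 / 7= 16.29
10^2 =100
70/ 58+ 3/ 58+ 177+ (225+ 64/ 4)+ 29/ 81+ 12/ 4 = 1985453/ 4698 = 422.62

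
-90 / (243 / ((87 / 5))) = -6.44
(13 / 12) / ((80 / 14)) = 91 / 480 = 0.19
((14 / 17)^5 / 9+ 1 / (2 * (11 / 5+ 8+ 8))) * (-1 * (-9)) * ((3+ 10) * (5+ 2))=161777533 / 2839714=56.97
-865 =-865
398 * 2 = 796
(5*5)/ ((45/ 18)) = 10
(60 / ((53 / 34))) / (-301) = -2040 / 15953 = -0.13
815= 815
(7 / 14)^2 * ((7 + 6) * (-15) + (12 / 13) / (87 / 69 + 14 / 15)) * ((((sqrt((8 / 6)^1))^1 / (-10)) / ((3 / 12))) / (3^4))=127657 * sqrt(3) / 797121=0.28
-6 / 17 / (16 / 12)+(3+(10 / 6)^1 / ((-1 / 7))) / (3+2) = -1019 / 510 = -2.00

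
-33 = -33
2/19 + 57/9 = 367/57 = 6.44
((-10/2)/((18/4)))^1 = -10/9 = -1.11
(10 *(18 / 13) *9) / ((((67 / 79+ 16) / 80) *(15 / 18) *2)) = 6143040 / 17303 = 355.03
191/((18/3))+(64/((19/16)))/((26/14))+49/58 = 1325837/21489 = 61.70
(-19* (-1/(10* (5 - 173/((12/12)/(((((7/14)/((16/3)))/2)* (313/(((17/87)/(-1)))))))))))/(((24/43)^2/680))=40611436/127244961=0.32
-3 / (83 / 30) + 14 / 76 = -0.90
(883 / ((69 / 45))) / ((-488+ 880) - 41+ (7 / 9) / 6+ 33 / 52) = 18595980 / 11359171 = 1.64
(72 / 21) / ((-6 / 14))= -8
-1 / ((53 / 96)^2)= -9216 / 2809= -3.28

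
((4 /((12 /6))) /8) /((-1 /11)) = -11 /4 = -2.75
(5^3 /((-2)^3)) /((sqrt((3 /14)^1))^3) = -875 * sqrt(42) /36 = -157.52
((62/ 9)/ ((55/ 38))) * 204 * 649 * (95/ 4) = 44898292/ 3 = 14966097.33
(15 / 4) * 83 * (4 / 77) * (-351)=-5675.26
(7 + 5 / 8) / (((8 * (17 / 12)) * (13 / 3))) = 549 / 3536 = 0.16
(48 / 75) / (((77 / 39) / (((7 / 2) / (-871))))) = -24 / 18425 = -0.00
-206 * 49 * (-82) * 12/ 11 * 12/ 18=6621664/ 11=601969.45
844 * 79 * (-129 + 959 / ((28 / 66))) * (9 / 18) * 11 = 781659417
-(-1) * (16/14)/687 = 8/4809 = 0.00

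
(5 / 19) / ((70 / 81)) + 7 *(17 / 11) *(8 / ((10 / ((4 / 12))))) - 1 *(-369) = 16335391 / 43890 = 372.19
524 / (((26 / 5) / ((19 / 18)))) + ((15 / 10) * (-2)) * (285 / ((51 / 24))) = -588715 / 1989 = -295.99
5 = 5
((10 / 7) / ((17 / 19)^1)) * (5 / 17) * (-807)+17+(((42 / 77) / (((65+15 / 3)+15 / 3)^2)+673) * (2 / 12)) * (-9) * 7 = -206632120197 / 27816250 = -7428.47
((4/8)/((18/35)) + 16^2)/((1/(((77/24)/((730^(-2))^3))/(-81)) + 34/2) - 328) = -3368732981555140718750/4077000806560518377187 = -0.83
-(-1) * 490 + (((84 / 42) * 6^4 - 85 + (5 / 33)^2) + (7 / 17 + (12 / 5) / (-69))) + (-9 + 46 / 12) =2992.23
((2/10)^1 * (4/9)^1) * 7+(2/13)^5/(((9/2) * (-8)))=3465388/5569395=0.62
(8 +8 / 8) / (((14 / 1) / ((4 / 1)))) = 18 / 7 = 2.57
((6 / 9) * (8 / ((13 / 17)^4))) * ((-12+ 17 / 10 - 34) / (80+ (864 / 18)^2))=-36999803 / 127667670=-0.29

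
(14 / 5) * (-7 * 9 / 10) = -441 / 25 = -17.64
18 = 18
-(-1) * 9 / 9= 1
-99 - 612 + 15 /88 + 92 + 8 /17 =-925065 /1496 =-618.36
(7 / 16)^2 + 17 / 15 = 5087 / 3840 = 1.32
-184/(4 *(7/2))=-92/7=-13.14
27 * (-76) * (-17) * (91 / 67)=3174444 / 67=47379.76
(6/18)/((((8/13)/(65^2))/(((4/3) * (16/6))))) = 219700/27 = 8137.04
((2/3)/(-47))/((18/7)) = -7/1269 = -0.01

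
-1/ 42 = -0.02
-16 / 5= -3.20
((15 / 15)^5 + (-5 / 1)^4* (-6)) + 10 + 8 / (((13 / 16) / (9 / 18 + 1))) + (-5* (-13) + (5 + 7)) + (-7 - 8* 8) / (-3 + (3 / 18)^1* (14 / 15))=-6027457 / 1664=-3622.27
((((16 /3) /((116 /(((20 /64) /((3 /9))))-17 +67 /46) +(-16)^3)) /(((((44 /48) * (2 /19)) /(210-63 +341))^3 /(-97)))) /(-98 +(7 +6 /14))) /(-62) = 107555251874113290240 /35990060452093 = 2988471.00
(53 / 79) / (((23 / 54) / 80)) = 126.01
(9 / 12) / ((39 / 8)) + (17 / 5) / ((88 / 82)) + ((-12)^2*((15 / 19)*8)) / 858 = 238119 / 54340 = 4.38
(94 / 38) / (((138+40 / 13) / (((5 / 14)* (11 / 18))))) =33605 / 8781192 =0.00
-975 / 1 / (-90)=65 / 6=10.83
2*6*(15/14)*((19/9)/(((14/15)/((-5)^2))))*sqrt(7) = 35625*sqrt(7)/49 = 1923.57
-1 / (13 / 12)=-0.92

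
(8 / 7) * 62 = 496 / 7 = 70.86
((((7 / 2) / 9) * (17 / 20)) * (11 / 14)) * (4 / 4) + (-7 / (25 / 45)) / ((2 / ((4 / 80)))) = -199 / 3600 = -0.06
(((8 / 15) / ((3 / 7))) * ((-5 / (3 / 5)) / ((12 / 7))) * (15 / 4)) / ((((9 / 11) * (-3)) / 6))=13475 / 243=55.45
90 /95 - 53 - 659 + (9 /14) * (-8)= -95254 /133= -716.20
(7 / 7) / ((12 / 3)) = 0.25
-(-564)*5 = 2820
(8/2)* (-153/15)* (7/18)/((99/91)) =-21658/1485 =-14.58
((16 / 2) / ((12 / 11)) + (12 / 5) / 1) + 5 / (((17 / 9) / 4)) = 5182 / 255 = 20.32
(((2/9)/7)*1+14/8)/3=449/756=0.59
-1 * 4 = -4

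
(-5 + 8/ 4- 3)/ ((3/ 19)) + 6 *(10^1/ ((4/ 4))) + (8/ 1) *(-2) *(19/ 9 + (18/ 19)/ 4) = -2662/ 171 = -15.57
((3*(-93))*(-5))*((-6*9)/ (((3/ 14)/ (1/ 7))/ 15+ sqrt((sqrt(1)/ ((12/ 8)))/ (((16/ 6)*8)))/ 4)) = -96422400/ 103+ 30132000*sqrt(2)/ 103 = -522420.55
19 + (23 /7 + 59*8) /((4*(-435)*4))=307451 /16240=18.93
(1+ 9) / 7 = 10 / 7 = 1.43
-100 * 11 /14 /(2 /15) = -589.29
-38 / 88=-19 / 44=-0.43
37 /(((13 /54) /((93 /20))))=92907 /130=714.67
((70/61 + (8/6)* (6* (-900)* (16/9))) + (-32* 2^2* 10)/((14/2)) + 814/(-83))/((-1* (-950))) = -13.68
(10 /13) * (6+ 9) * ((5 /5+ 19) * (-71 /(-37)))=213000 /481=442.83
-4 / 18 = -2 / 9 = -0.22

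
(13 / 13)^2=1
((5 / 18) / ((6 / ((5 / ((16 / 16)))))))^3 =15625 / 1259712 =0.01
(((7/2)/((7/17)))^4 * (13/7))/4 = 1085773/448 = 2423.60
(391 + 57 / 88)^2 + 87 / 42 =8314965863 / 54208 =153390.01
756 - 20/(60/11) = 2257/3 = 752.33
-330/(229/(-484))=159720/229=697.47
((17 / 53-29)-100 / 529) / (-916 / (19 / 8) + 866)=-591470 / 9840987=-0.06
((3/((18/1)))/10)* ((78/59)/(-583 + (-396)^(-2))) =-1019304/26969999465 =-0.00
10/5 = 2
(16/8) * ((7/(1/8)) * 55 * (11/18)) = 33880/9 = 3764.44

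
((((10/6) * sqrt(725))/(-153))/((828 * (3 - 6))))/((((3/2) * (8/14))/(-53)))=-9275 * sqrt(29)/6840936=-0.01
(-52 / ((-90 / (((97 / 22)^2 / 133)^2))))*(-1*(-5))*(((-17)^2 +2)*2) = 111635423341 / 3107815788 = 35.92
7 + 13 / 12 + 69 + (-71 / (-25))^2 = 85.15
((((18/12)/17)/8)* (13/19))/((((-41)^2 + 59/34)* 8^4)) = 1/913342464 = 0.00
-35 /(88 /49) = -1715 /88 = -19.49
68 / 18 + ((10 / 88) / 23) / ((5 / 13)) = 3.79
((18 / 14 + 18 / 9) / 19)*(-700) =-2300 / 19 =-121.05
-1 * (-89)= 89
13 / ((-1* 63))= -13 / 63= -0.21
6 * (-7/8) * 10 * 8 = -420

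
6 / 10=0.60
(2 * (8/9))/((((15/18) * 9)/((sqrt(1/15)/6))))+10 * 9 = 90.01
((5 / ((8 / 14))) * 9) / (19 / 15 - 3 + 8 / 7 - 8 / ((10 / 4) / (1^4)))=-33075 / 1592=-20.78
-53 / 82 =-0.65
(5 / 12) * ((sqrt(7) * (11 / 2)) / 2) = 55 * sqrt(7) / 48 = 3.03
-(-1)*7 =7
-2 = -2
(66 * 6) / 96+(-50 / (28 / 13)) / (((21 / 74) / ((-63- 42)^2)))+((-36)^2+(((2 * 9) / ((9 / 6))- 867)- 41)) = -7211767 / 8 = -901470.88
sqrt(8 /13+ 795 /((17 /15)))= sqrt(34290581) /221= 26.50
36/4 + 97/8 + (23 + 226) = 2161/8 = 270.12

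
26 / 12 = 13 / 6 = 2.17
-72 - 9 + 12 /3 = -77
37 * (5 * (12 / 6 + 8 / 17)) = 7770 / 17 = 457.06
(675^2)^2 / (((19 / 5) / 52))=53974476562500 / 19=2840761924342.11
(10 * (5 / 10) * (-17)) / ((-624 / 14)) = 595 / 312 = 1.91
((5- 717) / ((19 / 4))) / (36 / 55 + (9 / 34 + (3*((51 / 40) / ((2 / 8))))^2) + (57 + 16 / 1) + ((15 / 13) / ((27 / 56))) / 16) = -6231139200 / 12810193129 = -0.49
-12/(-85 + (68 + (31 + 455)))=-12/469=-0.03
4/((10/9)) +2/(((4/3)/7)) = 14.10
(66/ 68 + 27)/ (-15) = -317/ 170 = -1.86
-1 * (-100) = 100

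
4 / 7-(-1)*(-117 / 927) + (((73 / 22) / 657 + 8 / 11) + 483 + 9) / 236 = 85341169 / 33690888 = 2.53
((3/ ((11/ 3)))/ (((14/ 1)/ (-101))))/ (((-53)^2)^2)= -909/ 1215134074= -0.00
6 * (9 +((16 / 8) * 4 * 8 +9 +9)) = 546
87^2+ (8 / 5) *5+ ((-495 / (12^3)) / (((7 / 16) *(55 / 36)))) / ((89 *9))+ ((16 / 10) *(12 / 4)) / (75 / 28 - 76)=145365638212 / 19185285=7576.93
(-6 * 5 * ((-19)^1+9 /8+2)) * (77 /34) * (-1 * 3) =-440055 /136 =-3235.70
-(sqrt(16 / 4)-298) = 296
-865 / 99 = -8.74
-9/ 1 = -9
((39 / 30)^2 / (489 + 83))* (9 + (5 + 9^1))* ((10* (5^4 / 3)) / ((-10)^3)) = -299 / 2112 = -0.14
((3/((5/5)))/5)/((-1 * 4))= -3/20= -0.15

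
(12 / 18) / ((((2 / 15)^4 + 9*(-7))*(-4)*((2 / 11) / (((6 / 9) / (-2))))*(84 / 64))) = -82500 / 22325513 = -0.00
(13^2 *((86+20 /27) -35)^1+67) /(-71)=-237902 /1917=-124.10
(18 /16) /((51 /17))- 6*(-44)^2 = -92925 /8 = -11615.62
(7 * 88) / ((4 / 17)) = 2618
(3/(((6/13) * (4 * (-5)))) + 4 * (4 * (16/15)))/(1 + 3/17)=34153/2400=14.23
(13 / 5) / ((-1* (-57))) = 13 / 285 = 0.05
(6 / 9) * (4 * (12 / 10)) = 16 / 5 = 3.20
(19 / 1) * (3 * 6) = 342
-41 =-41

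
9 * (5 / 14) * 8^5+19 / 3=2211973 / 21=105332.05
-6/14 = -3/7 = -0.43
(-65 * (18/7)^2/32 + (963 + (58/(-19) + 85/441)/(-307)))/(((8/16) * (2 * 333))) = 19541202511/6852748392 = 2.85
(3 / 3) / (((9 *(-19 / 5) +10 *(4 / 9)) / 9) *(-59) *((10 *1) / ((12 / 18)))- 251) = 27 / 72224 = 0.00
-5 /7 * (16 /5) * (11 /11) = -16 /7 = -2.29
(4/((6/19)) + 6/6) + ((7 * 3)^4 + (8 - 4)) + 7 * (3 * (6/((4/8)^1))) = 584252/3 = 194750.67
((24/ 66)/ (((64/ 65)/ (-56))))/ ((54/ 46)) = -10465/ 594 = -17.62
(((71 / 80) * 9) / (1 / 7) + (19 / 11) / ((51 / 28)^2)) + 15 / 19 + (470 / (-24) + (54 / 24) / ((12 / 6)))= 1685808887 / 43488720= 38.76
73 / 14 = 5.21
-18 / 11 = -1.64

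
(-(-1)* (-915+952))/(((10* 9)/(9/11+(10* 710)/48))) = 61.15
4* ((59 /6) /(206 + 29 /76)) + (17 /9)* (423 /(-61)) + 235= 637483528 /2870355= 222.09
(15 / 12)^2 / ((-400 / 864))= -27 / 8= -3.38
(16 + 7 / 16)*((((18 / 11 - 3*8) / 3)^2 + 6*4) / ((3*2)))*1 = 633041 / 2904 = 217.99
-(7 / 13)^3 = -343 / 2197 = -0.16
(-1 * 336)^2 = 112896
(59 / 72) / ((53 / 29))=1711 / 3816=0.45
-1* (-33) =33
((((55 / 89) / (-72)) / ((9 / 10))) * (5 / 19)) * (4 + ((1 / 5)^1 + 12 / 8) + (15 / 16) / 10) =-28325 / 1948032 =-0.01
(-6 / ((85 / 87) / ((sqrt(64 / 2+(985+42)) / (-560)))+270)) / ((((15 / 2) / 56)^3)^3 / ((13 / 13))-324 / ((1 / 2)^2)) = 76559158335684755849216 * sqrt(1059) / 2324338839248434747129357523667+22227809668933750873915392 / 1291299355138019303960754179815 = 0.00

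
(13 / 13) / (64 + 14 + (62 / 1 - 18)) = 1 / 122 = 0.01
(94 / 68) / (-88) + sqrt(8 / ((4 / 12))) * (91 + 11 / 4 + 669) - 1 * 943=-2821503 / 2992 + 3051 * sqrt(6) / 2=2793.68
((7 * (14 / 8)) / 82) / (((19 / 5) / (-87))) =-21315 / 6232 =-3.42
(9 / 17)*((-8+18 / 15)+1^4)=-261 / 85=-3.07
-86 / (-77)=86 / 77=1.12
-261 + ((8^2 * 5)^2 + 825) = 102964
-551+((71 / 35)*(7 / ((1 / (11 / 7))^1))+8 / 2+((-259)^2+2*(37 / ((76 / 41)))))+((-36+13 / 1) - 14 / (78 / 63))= 1150855729 / 17290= 66561.93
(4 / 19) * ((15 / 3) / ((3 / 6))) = 40 / 19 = 2.11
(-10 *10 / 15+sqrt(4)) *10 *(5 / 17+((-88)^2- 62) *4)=-24377780 / 17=-1433987.06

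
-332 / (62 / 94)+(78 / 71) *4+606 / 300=-496.94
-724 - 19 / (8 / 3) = -5849 / 8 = -731.12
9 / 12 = 3 / 4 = 0.75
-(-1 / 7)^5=1 / 16807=0.00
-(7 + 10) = -17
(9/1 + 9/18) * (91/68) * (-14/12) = -12103/816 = -14.83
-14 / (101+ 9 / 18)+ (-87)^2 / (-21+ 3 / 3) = -219581 / 580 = -378.59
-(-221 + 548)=-327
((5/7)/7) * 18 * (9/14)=405/343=1.18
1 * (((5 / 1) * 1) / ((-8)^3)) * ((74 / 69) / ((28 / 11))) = -2035 / 494592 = -0.00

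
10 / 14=5 / 7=0.71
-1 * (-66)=66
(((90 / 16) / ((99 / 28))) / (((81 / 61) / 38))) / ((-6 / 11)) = -40565 / 486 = -83.47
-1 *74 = -74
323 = 323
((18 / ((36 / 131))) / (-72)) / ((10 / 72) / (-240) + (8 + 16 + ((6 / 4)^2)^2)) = -1572 / 50219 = -0.03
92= 92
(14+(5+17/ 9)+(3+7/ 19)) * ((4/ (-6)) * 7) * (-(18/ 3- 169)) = -9465736/ 513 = -18451.73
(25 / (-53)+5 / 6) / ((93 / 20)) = 1150 / 14787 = 0.08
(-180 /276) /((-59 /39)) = 585 /1357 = 0.43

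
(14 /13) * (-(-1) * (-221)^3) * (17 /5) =-197610686 /5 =-39522137.20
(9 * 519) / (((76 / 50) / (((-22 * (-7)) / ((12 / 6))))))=8991675 / 38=236623.03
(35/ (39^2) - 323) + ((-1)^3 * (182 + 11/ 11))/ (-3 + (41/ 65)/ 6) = -446065222/ 1717209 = -259.76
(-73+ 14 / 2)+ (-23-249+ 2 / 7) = -2364 / 7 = -337.71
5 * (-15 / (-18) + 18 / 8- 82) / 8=-4735 / 96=-49.32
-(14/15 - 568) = 8506/15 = 567.07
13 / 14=0.93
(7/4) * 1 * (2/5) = 7/10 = 0.70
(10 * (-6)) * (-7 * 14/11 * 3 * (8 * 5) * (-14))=-9878400/11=-898036.36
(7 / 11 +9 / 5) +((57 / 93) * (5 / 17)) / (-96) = 6774103 / 2782560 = 2.43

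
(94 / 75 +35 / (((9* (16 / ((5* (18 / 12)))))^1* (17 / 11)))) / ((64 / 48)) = 99261 / 54400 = 1.82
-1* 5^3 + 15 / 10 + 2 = -243 / 2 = -121.50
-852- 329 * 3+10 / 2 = -1834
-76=-76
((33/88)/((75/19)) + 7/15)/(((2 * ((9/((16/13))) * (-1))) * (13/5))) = -337/22815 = -0.01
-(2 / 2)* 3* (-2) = 6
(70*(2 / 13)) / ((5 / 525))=14700 / 13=1130.77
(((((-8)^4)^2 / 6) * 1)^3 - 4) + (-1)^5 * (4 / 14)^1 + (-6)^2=4132070672510939567978 / 189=21862807791063172317.34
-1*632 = -632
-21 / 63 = -0.33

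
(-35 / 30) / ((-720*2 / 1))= 7 / 8640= 0.00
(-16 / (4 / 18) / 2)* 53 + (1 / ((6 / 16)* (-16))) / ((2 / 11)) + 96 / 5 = -113383 / 60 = -1889.72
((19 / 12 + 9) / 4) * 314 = 19939 / 24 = 830.79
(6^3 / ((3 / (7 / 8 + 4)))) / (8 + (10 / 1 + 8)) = 27 / 2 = 13.50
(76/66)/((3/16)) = 608/99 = 6.14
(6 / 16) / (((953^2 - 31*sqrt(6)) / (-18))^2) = 6841538397*sqrt(6) / 680366934626367315067225 + 200436993207621 / 1360733869252734630134450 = 0.00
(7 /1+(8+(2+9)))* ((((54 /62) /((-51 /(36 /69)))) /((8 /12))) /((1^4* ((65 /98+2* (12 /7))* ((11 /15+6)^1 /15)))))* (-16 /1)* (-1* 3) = -4457980800 /490912621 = -9.08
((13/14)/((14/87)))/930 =377/60760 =0.01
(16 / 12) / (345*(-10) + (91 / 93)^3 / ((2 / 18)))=-119164 / 307583279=-0.00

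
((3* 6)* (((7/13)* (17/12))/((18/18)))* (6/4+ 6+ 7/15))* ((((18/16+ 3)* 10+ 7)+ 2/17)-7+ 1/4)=473459/104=4552.49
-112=-112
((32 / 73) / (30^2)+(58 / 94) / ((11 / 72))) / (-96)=-0.04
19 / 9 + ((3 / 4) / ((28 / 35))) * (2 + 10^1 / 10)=709 / 144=4.92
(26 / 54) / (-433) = -13 / 11691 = -0.00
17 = 17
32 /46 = 16 /23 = 0.70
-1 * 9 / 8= -9 / 8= -1.12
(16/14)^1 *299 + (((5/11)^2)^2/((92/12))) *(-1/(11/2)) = 8860355566/25929211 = 341.71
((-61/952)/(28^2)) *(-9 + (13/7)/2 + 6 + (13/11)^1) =8357/114940672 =0.00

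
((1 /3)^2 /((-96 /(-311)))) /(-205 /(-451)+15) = 3421 /146880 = 0.02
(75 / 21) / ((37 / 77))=275 / 37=7.43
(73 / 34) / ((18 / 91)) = 6643 / 612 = 10.85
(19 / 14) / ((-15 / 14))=-19 / 15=-1.27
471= 471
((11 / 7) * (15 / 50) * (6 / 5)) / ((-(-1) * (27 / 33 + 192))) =363 / 123725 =0.00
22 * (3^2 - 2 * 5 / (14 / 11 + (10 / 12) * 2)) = 11946 / 97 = 123.15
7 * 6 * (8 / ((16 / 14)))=294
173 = 173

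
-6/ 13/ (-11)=0.04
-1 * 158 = -158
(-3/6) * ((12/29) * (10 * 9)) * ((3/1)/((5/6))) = -1944/29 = -67.03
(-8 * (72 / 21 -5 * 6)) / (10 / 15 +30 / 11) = 3069 / 49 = 62.63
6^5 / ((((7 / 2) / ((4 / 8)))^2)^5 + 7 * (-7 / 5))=9720 / 353094049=0.00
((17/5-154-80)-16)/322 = -1233/1610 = -0.77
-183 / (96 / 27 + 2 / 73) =-120231 / 2354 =-51.08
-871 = -871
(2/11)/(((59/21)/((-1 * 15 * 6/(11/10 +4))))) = -12600/11033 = -1.14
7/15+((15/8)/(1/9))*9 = 18281/120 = 152.34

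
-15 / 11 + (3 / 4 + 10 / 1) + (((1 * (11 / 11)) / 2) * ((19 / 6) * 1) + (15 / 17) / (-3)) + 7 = 9916 / 561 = 17.68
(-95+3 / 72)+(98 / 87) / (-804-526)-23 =-7799461 / 66120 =-117.96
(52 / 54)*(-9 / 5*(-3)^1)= 26 / 5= 5.20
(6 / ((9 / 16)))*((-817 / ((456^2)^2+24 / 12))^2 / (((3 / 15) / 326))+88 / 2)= 219351268428036942799056 / 467367759434731622401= 469.33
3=3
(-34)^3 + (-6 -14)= -39324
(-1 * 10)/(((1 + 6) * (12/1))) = -5/42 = -0.12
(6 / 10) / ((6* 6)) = 1 / 60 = 0.02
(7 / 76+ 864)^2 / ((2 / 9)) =38814122169 / 11552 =3359948.25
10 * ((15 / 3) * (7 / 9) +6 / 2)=620 / 9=68.89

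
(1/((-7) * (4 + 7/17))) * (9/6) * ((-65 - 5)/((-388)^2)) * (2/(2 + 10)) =17/4516320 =0.00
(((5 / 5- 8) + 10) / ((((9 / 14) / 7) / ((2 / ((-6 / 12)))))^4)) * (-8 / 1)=-188900999168 / 2187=-86374485.22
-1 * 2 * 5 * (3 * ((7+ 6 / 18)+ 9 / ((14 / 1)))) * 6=-10050 / 7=-1435.71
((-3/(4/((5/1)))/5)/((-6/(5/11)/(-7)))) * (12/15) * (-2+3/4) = 0.40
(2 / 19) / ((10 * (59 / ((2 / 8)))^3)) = 1 / 1248704320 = 0.00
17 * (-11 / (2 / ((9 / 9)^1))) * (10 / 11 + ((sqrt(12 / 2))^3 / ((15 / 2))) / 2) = -187 * sqrt(6) / 5 - 85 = -176.61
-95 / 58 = -1.64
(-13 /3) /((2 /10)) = -65 /3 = -21.67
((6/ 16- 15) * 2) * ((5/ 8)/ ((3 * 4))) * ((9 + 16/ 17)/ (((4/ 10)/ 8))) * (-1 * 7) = 1153425/ 544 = 2120.27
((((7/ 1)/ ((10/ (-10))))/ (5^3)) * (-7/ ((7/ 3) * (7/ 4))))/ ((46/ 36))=216/ 2875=0.08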